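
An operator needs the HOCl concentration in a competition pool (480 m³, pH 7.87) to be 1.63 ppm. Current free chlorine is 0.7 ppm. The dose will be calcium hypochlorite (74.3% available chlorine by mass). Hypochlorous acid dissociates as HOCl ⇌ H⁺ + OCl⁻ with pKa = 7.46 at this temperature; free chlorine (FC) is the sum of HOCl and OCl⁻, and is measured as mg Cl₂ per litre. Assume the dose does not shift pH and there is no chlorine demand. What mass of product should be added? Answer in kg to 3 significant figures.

3.31 kg

Volume: 480 m³ = 480,000 L.
[OCl⁻]/[HOCl] = 10^(pH − pKa) = 10^(7.87 − 7.46) = 2.57; fraction as HOCl = 1/(1 + 2.57) = 0.2801.
Free chlorine required for 1.63 ppm HOCl: 1.63 / 0.2801 = 5.82 ppm.
FC to add: 5.82 − 0.7 = 5.12 mg/L as Cl₂.
Cl₂ equivalent: 5.12 mg/L × 480,000 L = 2457 g.
Product at 74.3% available Cl: 2457 / 0.743 = 3308 g.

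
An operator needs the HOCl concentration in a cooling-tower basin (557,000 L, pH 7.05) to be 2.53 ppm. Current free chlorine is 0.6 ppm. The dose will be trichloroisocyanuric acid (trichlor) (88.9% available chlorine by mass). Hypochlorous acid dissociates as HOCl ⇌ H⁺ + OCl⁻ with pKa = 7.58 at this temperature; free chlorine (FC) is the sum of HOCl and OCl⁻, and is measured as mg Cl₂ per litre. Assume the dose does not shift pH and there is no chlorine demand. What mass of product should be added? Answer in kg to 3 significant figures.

1.68 kg

[OCl⁻]/[HOCl] = 10^(pH − pKa) = 10^(7.05 − 7.58) = 0.2951; fraction as HOCl = 1/(1 + 0.2951) = 0.7721.
Free chlorine required for 2.53 ppm HOCl: 2.53 / 0.7721 = 3.277 ppm.
FC to add: 3.277 − 0.6 = 2.677 mg/L as Cl₂.
Cl₂ equivalent: 2.677 mg/L × 557,000 L = 1491 g.
Product at 88.9% available Cl: 1491 / 0.889 = 1677 g.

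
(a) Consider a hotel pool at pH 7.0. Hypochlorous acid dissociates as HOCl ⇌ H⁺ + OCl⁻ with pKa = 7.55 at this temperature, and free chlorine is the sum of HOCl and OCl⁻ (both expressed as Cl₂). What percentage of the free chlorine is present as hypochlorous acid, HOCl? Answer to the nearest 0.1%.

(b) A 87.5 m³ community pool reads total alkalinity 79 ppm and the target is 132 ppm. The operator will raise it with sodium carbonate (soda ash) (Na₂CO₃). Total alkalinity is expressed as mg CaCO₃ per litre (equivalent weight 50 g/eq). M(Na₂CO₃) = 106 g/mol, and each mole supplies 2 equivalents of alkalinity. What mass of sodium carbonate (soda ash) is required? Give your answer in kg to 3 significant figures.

(a) 78.0%; (b) 4.92 kg

(a) [OCl⁻]/[HOCl] = 10^(pH − pKa) = 10^(7.0 − 7.55) = 10^-0.55 = 0.2818.
(a) Fraction as HOCl = 1 / (1 + 0.2818) = 0.7801.

(b) Volume: 87.5 m³ = 87,500 L.
(b) Alkalinity to add: (132 − 79) = 53 mg/L as CaCO₃ × 87,500 L = 4638 g as CaCO₃.
(b) Equivalents: 4638 g ÷ 50 g/eq = 92.75 eq.
(b) Each mole of Na₂CO₃ supplies 2 eq, so 92.75 / 2 = 46.38 mol.
(b) Mass: 46.38 mol × 106 g/mol = 4916 g.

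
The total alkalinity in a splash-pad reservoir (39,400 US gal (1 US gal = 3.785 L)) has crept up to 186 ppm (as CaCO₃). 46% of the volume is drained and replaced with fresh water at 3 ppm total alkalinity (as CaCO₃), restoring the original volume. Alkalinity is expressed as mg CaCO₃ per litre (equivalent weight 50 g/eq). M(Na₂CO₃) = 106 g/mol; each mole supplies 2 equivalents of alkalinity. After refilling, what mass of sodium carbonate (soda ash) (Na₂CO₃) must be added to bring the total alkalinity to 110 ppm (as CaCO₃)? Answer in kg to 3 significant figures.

1.29 kg

Volume: 39,400 US gal × 3.785 L/gal = 149,129 L.
After draining 46% and refilling: 186 × 0.54 + 3 × 0.46 = 101.82 ppm.
Deficit to target: 110 − 101.82 = 8.18 mg/L.
As CaCO₃: 8.18 mg/L × 149,129 L = 1220 g; ÷ 50 g/eq ÷ 2 = 12.2 mol Na₂CO₃.
Mass: 12.2 × 106 = 1293 g.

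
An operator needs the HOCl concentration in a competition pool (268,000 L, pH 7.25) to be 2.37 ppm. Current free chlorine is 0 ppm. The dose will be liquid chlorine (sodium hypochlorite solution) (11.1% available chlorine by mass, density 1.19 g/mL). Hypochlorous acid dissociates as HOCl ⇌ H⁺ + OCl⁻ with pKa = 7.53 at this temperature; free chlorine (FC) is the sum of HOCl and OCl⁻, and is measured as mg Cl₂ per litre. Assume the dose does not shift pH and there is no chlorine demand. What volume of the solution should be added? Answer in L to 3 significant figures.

7.33 L

[OCl⁻]/[HOCl] = 10^(pH − pKa) = 10^(7.25 − 7.53) = 0.5248; fraction as HOCl = 1/(1 + 0.5248) = 0.6558.
Free chlorine required for 2.37 ppm HOCl: 2.37 / 0.6558 = 3.614 ppm.
FC to add: 3.614 − 0 = 3.614 mg/L as Cl₂.
Cl₂ equivalent: 3.614 mg/L × 268,000 L = 968.5 g.
Product at 11.1% available Cl: 968.5 / 0.111 = 8725 g.
Volume: 8725 g ÷ 1.19 g/mL = 7332 mL.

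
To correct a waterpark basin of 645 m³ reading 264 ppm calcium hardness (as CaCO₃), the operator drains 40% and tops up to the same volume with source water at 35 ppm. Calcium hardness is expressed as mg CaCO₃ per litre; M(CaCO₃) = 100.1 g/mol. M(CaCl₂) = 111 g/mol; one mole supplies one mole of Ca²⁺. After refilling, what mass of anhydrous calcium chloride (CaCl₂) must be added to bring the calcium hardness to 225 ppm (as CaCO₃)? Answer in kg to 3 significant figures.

37.6 kg

Volume: 645 m³ = 645,000 L.
After draining 40% and refilling: 264 × 0.60 + 35 × 0.40 = 172.4 ppm.
Deficit to target: 225 − 172.4 = 52.6 mg/L.
As CaCO₃: 52.6 mg/L × 645,000 L = 33,930 g; ÷ 100.1 = 338.9 mol Ca²⁺.
Mass: 338.9 × 111 = 37,620 g.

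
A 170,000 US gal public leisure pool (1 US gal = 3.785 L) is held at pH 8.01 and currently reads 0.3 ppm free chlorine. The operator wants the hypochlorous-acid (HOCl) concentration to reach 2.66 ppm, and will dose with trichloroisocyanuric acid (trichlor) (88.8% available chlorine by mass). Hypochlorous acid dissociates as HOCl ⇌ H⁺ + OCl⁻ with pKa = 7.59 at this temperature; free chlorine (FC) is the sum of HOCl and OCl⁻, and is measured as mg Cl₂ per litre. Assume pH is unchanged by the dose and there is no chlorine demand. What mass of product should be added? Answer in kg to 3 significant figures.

6.78 kg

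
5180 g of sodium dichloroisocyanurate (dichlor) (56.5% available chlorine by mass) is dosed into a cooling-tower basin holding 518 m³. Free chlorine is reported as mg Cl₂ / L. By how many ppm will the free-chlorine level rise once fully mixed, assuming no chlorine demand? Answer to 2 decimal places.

5.65 ppm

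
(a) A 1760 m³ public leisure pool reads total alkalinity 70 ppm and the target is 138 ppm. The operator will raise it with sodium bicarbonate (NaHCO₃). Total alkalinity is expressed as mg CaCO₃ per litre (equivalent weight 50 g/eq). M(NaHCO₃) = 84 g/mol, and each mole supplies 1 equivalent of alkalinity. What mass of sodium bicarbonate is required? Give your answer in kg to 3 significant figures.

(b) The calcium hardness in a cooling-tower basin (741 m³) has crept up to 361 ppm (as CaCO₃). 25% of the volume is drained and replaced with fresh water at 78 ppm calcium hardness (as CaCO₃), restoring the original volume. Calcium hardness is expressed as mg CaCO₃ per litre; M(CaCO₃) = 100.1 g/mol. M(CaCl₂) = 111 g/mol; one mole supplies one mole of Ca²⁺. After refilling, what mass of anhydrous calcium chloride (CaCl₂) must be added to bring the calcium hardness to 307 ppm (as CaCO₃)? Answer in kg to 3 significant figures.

(a) Volume: 1760 m³ = 1,760,000 L.
(a) Alkalinity to add: (138 − 70) = 68 mg/L as CaCO₃ × 1,760,000 L = 119,700 g as CaCO₃.
(a) Equivalents: 119,700 g ÷ 50 g/eq = 2394 eq.
(a) NaHCO₃ supplies 1 eq per mole → 2394 mol.
(a) Mass: 2394 mol × 84 g/mol = 201,100 g.

(b) Volume: 741 m³ = 741,000 L.
(b) After draining 25% and refilling: 361 × 0.75 + 78 × 0.25 = 290.25 ppm.
(b) Deficit to target: 307 − 290.25 = 16.75 mg/L.
(b) As CaCO₃: 16.75 mg/L × 741,000 L = 12,410 g; ÷ 100.1 = 124 mol Ca²⁺.
(b) Mass: 124 × 111 = 13,760 g.

(a) 201 kg; (b) 13.8 kg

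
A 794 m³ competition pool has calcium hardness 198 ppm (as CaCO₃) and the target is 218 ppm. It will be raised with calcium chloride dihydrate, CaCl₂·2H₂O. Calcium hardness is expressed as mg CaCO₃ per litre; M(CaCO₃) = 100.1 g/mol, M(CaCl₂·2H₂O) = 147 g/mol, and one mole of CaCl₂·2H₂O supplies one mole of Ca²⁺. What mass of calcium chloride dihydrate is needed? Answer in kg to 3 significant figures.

23.3 kg

Volume: 794 m³ = 794,000 L.
Hardness to add: (218 − 198) = 20 mg/L as CaCO₃ × 794,000 L = 15,880 g as CaCO₃.
Moles of Ca²⁺ (1 mol Ca²⁺ ≡ 1 mol CaCO₃): 15,880 / 100.1 g/mol = 158.6 mol.
Mass of CaCl₂·2H₂O: 158.6 × 147 = 23,320 g.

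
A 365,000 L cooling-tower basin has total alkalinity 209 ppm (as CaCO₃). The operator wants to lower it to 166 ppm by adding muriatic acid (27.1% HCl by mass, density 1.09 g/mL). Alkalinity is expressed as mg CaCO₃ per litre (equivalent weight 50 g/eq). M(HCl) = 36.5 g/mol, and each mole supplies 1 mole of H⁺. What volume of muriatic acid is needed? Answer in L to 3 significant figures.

38.8 L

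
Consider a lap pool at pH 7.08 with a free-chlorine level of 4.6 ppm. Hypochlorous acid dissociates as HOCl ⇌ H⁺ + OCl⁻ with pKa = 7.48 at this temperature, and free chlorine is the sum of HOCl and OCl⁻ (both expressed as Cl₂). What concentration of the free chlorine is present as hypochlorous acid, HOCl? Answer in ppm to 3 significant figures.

3.29 ppm

[OCl⁻]/[HOCl] = 10^(pH − pKa) = 10^(7.08 − 7.48) = 10^-0.40 = 0.3981.
Fraction as HOCl = 1 / (1 + 0.3981) = 0.7153.
HOCl = 0.7153 × 4.6 ppm = 3.29 ppm.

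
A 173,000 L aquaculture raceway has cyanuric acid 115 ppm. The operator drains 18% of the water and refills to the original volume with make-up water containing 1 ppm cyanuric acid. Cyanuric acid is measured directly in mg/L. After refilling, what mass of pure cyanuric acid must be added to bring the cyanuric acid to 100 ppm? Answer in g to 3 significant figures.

After draining 18% and refilling: 115 × 0.82 + 1 × 0.18 = 94.48 ppm.
Deficit to target: 100 − 94.48 = 5.52 mg/L.
Mass: 5.52 mg/L × 173,000 L = 955 g cyanuric acid.

955 g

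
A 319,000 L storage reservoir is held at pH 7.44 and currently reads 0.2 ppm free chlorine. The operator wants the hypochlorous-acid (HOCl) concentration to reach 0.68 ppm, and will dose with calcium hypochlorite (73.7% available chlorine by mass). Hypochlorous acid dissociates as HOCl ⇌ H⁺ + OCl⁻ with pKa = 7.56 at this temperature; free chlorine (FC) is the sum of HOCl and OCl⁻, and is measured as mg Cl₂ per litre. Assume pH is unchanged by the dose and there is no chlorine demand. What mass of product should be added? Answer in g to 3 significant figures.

[OCl⁻]/[HOCl] = 10^(pH − pKa) = 10^(7.44 − 7.56) = 0.7586; fraction as HOCl = 1/(1 + 0.7586) = 0.5686.
Free chlorine required for 0.68 ppm HOCl: 0.68 / 0.5686 = 1.196 ppm.
FC to add: 1.196 − 0.2 = 0.9958 mg/L as Cl₂.
Cl₂ equivalent: 0.9958 mg/L × 319,000 L = 317.7 g.
Product at 73.7% available Cl: 317.7 / 0.737 = 431 g.

431 g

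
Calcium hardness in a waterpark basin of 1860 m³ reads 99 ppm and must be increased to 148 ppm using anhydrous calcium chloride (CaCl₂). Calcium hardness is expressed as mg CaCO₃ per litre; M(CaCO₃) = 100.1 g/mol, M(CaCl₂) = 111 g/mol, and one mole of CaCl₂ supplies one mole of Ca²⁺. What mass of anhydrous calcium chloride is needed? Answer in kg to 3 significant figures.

Volume: 1860 m³ = 1,860,000 L.
Hardness to add: (148 − 99) = 49 mg/L as CaCO₃ × 1,860,000 L = 91,140 g as CaCO₃.
Moles of Ca²⁺ (1 mol Ca²⁺ ≡ 1 mol CaCO₃): 91,140 / 100.1 g/mol = 910.5 mol.
Mass of CaCl₂: 910.5 × 111 = 101,100 g.

101 kg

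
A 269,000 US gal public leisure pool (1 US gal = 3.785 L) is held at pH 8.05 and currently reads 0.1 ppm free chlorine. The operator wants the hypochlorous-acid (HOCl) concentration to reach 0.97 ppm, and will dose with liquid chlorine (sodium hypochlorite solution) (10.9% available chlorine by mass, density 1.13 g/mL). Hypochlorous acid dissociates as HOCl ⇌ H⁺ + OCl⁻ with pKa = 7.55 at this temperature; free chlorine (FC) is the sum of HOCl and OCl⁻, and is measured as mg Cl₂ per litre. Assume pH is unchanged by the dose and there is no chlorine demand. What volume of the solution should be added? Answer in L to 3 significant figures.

Volume: 269,000 US gal × 3.785 L/gal = 1,018,165 L.
[OCl⁻]/[HOCl] = 10^(pH − pKa) = 10^(8.05 − 7.55) = 3.162; fraction as HOCl = 1/(1 + 3.162) = 0.2403.
Free chlorine required for 0.97 ppm HOCl: 0.97 / 0.2403 = 4.037 ppm.
FC to add: 4.037 − 0.1 = 3.937 mg/L as Cl₂.
Cl₂ equivalent: 3.937 mg/L × 1,018,165 L = 4009 g.
Product at 10.9% available Cl: 4009 / 0.109 = 36,780 g.
Volume: 36,780 g ÷ 1.13 g/mL = 32,550 mL.

32.5 L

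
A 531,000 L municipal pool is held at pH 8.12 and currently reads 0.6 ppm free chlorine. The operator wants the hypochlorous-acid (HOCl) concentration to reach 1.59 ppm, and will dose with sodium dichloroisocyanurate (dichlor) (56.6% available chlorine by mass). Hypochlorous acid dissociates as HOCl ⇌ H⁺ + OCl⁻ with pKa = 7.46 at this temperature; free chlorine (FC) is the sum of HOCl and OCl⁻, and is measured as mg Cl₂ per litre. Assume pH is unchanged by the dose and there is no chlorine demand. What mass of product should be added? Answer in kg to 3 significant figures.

[OCl⁻]/[HOCl] = 10^(pH − pKa) = 10^(8.12 − 7.46) = 4.571; fraction as HOCl = 1/(1 + 4.571) = 0.1795.
Free chlorine required for 1.59 ppm HOCl: 1.59 / 0.1795 = 8.858 ppm.
FC to add: 8.858 − 0.6 = 8.258 mg/L as Cl₂.
Cl₂ equivalent: 8.258 mg/L × 531,000 L = 4385 g.
Product at 56.6% available Cl: 4385 / 0.566 = 7747 g.

7.75 kg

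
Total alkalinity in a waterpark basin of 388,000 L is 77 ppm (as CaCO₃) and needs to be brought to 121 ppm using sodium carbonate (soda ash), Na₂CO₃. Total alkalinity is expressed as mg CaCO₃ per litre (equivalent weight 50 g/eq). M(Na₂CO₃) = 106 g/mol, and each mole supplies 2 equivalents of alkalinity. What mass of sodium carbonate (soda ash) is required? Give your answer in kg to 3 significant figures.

18.1 kg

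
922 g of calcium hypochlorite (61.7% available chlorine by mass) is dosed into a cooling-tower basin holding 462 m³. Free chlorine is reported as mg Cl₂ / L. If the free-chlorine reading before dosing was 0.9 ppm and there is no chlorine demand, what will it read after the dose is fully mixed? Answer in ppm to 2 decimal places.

Volume: 462 m³ = 462,000 L.
Available chlorine delivered: 922 g × 0.617 = 568.9 g as Cl₂.
Concentration rise: 568.9 g / 462,000 L = 1.231 mg/L = 1.23 ppm.
Final FC: 0.9 + 1.23 = 2.13 ppm.

2.13 ppm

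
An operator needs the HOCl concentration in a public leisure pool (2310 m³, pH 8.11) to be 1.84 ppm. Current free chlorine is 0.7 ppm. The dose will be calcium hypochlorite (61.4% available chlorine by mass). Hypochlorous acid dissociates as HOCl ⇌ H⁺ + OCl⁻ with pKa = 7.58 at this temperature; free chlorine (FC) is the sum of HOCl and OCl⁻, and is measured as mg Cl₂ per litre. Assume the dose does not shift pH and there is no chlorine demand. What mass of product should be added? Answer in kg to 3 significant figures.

Volume: 2310 m³ = 2,310,000 L.
[OCl⁻]/[HOCl] = 10^(pH − pKa) = 10^(8.11 − 7.58) = 3.388; fraction as HOCl = 1/(1 + 3.388) = 0.2279.
Free chlorine required for 1.84 ppm HOCl: 1.84 / 0.2279 = 8.075 ppm.
FC to add: 8.075 − 0.7 = 7.375 mg/L as Cl₂.
Cl₂ equivalent: 7.375 mg/L × 2,310,000 L = 17,040 g.
Product at 61.4% available Cl: 17,040 / 0.614 = 27,750 g.

27.7 kg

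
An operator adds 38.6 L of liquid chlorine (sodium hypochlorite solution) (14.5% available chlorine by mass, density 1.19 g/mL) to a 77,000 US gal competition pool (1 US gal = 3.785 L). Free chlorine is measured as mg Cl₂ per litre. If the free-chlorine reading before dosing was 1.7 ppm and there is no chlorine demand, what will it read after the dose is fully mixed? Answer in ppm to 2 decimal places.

Volume: 77,000 US gal × 3.785 L/gal = 291,445 L.
Mass of solution: 38.6 L × 1000 mL/L × 1.19 g/mL = 45,930 g.
Available chlorine delivered: 45,930 g × 0.145 = 6660 g as Cl₂.
Concentration rise: 6660 g / 291,445 L = 22.85 mg/L = 22.85 ppm.
Final FC: 1.7 + 22.85 = 24.55 ppm.

24.55 ppm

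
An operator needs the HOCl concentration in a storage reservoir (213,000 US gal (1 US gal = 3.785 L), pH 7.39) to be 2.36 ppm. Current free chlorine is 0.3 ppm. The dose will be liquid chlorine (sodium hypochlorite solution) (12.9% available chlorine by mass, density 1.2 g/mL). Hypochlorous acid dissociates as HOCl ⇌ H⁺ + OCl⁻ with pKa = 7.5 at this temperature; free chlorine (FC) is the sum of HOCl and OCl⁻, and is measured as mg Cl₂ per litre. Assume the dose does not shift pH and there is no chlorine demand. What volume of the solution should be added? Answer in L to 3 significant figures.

20.3 L

Volume: 213,000 US gal × 3.785 L/gal = 806,205 L.
[OCl⁻]/[HOCl] = 10^(pH − pKa) = 10^(7.39 − 7.5) = 0.7762; fraction as HOCl = 1/(1 + 0.7762) = 0.563.
Free chlorine required for 2.36 ppm HOCl: 2.36 / 0.563 = 4.192 ppm.
FC to add: 4.192 − 0.3 = 3.892 mg/L as Cl₂.
Cl₂ equivalent: 3.892 mg/L × 806,205 L = 3138 g.
Product at 12.9% available Cl: 3138 / 0.129 = 24,320 g.
Volume: 24,320 g ÷ 1.2 g/mL = 20,270 mL.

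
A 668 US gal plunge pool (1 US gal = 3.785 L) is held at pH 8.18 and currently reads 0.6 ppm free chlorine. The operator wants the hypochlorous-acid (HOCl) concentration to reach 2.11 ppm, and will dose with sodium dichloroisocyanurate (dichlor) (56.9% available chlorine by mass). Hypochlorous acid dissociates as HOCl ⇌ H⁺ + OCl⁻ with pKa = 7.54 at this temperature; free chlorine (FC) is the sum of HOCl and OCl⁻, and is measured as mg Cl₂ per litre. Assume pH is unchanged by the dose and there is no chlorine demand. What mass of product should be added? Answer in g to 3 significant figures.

47.6 g

Volume: 668 US gal × 3.785 L/gal = 2,528 L.
[OCl⁻]/[HOCl] = 10^(pH − pKa) = 10^(8.18 − 7.54) = 4.365; fraction as HOCl = 1/(1 + 4.365) = 0.1864.
Free chlorine required for 2.11 ppm HOCl: 2.11 / 0.1864 = 11.32 ppm.
FC to add: 11.32 − 0.6 = 10.72 mg/L as Cl₂.
Cl₂ equivalent: 10.72 mg/L × 2,528 L = 27.11 g.
Product at 56.9% available Cl: 27.11 / 0.569 = 47.64 g.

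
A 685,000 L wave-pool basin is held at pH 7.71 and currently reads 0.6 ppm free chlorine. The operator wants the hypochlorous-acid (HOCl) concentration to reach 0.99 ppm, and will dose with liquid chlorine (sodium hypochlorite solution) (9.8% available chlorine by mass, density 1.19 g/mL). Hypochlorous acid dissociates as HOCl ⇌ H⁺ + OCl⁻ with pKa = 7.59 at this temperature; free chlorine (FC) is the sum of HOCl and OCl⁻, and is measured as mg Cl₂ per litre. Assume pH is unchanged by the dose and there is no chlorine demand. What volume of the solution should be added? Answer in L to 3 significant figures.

[OCl⁻]/[HOCl] = 10^(pH − pKa) = 10^(7.71 − 7.59) = 1.318; fraction as HOCl = 1/(1 + 1.318) = 0.4314.
Free chlorine required for 0.99 ppm HOCl: 0.99 / 0.4314 = 2.295 ppm.
FC to add: 2.295 − 0.6 = 1.695 mg/L as Cl₂.
Cl₂ equivalent: 1.695 mg/L × 685,000 L = 1161 g.
Product at 9.8% available Cl: 1161 / 0.098 = 11,850 g.
Volume: 11,850 g ÷ 1.19 g/mL = 9956 mL.

9.96 L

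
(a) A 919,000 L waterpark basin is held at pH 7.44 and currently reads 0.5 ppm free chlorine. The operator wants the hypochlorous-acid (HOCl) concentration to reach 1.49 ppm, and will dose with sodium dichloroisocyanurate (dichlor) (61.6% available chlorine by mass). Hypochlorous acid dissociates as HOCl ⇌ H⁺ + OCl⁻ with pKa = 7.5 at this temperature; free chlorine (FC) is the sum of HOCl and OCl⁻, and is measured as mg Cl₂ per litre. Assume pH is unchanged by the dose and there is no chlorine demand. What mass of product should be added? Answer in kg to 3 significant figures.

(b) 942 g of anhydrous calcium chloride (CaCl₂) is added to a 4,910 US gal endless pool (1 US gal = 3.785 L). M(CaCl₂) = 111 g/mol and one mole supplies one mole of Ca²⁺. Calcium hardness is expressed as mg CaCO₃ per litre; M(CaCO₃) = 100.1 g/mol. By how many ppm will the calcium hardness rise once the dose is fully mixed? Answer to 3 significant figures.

(a) 3.41 kg; (b) 45.7 ppm

(a) [OCl⁻]/[HOCl] = 10^(pH − pKa) = 10^(7.44 − 7.5) = 0.871; fraction as HOCl = 1/(1 + 0.871) = 0.5345.
(a) Free chlorine required for 1.49 ppm HOCl: 1.49 / 0.5345 = 2.788 ppm.
(a) FC to add: 2.788 − 0.5 = 2.288 mg/L as Cl₂.
(a) Cl₂ equivalent: 2.288 mg/L × 919,000 L = 2102 g.
(a) Product at 61.6% available Cl: 2102 / 0.616 = 3413 g.

(b) Volume: 4,910 US gal × 3.785 L/gal = 18,584 L.
(b) Moles of Ca²⁺: 942 g ÷ 111 g/mol = 8.486 mol.
(b) As CaCO₃: 8.486 mol × 100.1 g/mol = 849.5 g.
(b) Rise: 849.5 g / 18,584 L × 1000 = 45.71 mg/L.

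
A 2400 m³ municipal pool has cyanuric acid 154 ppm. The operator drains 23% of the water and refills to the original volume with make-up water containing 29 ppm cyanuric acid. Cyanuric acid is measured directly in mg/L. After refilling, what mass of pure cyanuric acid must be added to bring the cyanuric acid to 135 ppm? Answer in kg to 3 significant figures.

23.4 kg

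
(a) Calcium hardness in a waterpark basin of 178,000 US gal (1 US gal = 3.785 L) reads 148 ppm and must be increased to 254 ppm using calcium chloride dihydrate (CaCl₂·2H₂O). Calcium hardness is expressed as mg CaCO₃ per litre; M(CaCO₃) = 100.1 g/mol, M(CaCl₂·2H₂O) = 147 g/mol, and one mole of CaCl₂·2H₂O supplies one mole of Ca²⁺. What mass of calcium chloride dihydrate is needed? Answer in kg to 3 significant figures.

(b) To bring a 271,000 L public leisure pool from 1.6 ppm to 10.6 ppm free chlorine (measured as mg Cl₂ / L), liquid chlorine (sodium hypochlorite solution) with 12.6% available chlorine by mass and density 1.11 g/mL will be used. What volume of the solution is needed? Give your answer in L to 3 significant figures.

(a) Volume: 178,000 US gal × 3.785 L/gal = 673,730 L.
(a) Hardness to add: (254 − 148) = 106 mg/L as CaCO₃ × 673,730 L = 71,420 g as CaCO₃.
(a) Moles of Ca²⁺ (1 mol Ca²⁺ ≡ 1 mol CaCO₃): 71,420 / 100.1 g/mol = 713.4 mol.
(a) Mass of CaCl₂·2H₂O: 713.4 × 147 = 104,900 g.

(b) Chlorine deficit: 10.6 − 1.6 = 9 ppm = 9 mg/L as Cl₂.
(b) Cl₂ equivalent needed: 9 mg/L × 271,000 L = 2,439,000 mg = 2439 g.
(b) Product at 12.6% available chlorine: 2439 / 0.126 = 19,360 g.
(b) Volume at density 1.11 g/mL: 19,360 g ÷ 1.11 g/mL = 17,440 mL.

(a) 105 kg; (b) 17.4 L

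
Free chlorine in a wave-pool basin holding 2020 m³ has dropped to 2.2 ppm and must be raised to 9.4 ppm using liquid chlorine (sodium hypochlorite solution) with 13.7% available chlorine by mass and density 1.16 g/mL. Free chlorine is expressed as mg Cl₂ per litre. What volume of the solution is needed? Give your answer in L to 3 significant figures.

Volume: 2020 m³ = 2,020,000 L.
Chlorine deficit: 9.4 − 2.2 = 7.2 ppm = 7.2 mg/L as Cl₂.
Cl₂ equivalent needed: 7.2 mg/L × 2,020,000 L = 14,540,000 mg = 14,540 g.
Product at 13.7% available chlorine: 14,540 / 0.137 = 106,200 g.
Volume at density 1.16 g/mL: 106,200 g ÷ 1.16 g/mL = 91,520 mL.

91.5 L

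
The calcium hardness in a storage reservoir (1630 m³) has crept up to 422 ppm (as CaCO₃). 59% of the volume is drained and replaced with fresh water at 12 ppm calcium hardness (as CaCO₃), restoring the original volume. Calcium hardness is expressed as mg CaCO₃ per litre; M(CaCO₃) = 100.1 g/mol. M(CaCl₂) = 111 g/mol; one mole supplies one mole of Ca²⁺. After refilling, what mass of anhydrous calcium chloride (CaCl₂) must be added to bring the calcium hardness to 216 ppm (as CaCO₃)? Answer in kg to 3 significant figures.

Volume: 1630 m³ = 1,630,000 L.
After draining 59% and refilling: 422 × 0.41 + 12 × 0.59 = 180.1 ppm.
Deficit to target: 216 − 180.1 = 35.9 mg/L.
As CaCO₃: 35.9 mg/L × 1,630,000 L = 58,520 g; ÷ 100.1 = 584.6 mol Ca²⁺.
Mass: 584.6 × 111 = 64,890 g.

64.9 kg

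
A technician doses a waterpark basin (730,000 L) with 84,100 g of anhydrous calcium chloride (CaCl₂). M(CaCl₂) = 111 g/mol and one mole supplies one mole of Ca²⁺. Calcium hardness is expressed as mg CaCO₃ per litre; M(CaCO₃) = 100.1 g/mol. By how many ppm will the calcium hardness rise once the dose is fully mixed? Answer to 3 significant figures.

104 ppm

Moles of Ca²⁺: 84,100 g ÷ 111 g/mol = 757.7 mol.
As CaCO₃: 757.7 mol × 100.1 g/mol = 75,840 g.
Rise: 75,840 g / 730,000 L × 1000 = 103.9 mg/L.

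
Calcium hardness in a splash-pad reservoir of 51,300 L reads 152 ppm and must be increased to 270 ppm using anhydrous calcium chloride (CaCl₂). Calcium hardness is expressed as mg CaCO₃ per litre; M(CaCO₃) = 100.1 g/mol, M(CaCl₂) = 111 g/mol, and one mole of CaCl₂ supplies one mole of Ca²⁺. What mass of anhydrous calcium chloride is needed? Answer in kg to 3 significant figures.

6.71 kg

Hardness to add: (270 − 152) = 118 mg/L as CaCO₃ × 51,300 L = 6053 g as CaCO₃.
Moles of Ca²⁺ (1 mol Ca²⁺ ≡ 1 mol CaCO₃): 6053 / 100.1 g/mol = 60.47 mol.
Mass of CaCl₂: 60.47 × 111 = 6713 g.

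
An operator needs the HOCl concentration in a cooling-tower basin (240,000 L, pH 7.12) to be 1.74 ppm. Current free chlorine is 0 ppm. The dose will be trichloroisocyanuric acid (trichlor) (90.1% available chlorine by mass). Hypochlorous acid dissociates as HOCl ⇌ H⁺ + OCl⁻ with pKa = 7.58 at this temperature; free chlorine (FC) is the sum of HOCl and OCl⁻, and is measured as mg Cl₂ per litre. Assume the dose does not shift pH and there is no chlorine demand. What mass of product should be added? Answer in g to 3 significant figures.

[OCl⁻]/[HOCl] = 10^(pH − pKa) = 10^(7.12 − 7.58) = 0.3467; fraction as HOCl = 1/(1 + 0.3467) = 0.7425.
Free chlorine required for 1.74 ppm HOCl: 1.74 / 0.7425 = 2.343 ppm.
FC to add: 2.343 − 0 = 2.343 mg/L as Cl₂.
Cl₂ equivalent: 2.343 mg/L × 240,000 L = 562.4 g.
Product at 90.1% available Cl: 562.4 / 0.901 = 624.2 g.

624 g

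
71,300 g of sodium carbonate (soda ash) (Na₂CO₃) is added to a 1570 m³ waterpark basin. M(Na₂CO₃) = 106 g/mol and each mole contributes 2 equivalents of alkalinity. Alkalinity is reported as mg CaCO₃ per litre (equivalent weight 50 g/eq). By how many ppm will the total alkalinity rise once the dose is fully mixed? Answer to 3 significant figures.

Volume: 1570 m³ = 1,570,000 L.
Moles of Na₂CO₃: 71,300 g ÷ 106 g/mol = 672.6 mol → 1345 eq of alkalinity.
As CaCO₃: 1345 eq × 50 g/eq = 67,260 g.
Rise: 67,260 g / 1,570,000 L × 1000 = 42.84 mg/L.

42.8 ppm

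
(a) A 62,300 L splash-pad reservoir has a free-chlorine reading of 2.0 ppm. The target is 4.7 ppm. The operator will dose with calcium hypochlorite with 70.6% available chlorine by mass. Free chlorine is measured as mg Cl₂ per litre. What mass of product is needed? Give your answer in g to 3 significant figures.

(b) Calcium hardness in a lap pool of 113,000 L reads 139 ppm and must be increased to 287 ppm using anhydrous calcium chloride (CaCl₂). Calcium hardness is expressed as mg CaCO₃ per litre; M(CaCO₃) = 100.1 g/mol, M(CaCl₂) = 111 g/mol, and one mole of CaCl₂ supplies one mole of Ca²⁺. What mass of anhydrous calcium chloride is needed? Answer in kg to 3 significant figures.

(a) 238 g; (b) 18.5 kg

(a) Chlorine deficit: 4.7 − 2.0 = 2.7 ppm = 2.7 mg/L as Cl₂.
(a) Cl₂ equivalent needed: 2.7 mg/L × 62,300 L = 168,200 mg = 168.2 g.
(a) Product at 70.6% available chlorine: 168.2 / 0.706 = 238.3 g.

(b) Hardness to add: (287 − 139) = 148 mg/L as CaCO₃ × 113,000 L = 16,720 g as CaCO₃.
(b) Moles of Ca²⁺ (1 mol Ca²⁺ ≡ 1 mol CaCO₃): 16,720 / 100.1 g/mol = 167.1 mol.
(b) Mass of CaCl₂: 167.1 × 111 = 18,550 g.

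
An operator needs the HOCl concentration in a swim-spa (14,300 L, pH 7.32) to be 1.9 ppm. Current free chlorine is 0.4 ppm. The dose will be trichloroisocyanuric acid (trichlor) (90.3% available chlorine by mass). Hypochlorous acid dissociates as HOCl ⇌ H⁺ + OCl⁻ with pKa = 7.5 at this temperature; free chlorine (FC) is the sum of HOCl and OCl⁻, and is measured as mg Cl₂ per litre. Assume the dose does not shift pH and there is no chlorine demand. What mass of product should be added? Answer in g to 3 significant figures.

[OCl⁻]/[HOCl] = 10^(pH − pKa) = 10^(7.32 − 7.5) = 0.6607; fraction as HOCl = 1/(1 + 0.6607) = 0.6022.
Free chlorine required for 1.9 ppm HOCl: 1.9 / 0.6022 = 3.155 ppm.
FC to add: 3.155 − 0.4 = 2.755 mg/L as Cl₂.
Cl₂ equivalent: 2.755 mg/L × 14,300 L = 39.4 g.
Product at 90.3% available Cl: 39.4 / 0.903 = 43.63 g.

43.6 g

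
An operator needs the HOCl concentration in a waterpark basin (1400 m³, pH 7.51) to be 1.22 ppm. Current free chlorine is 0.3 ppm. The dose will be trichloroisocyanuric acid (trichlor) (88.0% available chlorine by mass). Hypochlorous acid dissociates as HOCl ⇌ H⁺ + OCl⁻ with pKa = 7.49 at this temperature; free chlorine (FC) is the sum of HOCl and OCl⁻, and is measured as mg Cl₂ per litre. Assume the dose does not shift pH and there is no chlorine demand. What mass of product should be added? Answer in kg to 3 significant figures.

3.50 kg

Volume: 1400 m³ = 1,400,000 L.
[OCl⁻]/[HOCl] = 10^(pH − pKa) = 10^(7.51 − 7.49) = 1.047; fraction as HOCl = 1/(1 + 1.047) = 0.4885.
Free chlorine required for 1.22 ppm HOCl: 1.22 / 0.4885 = 2.497 ppm.
FC to add: 2.497 − 0.3 = 2.197 mg/L as Cl₂.
Cl₂ equivalent: 2.197 mg/L × 1,400,000 L = 3076 g.
Product at 88.0% available Cl: 3076 / 0.88 = 3496 g.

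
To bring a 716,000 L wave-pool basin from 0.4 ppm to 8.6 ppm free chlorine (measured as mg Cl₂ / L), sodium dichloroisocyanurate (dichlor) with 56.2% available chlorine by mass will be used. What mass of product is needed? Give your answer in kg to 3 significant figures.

Chlorine deficit: 8.6 − 0.4 = 8.2 ppm = 8.2 mg/L as Cl₂.
Cl₂ equivalent needed: 8.2 mg/L × 716,000 L = 5,871,000 mg = 5871 g.
Product at 56.2% available chlorine: 5871 / 0.562 = 10,450 g.

10.4 kg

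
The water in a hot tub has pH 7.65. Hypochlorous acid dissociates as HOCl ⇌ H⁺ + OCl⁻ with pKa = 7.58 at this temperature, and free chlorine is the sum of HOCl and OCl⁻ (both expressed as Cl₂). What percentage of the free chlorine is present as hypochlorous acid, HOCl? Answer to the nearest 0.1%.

[OCl⁻]/[HOCl] = 10^(pH − pKa) = 10^(7.65 − 7.58) = 10^0.07 = 1.175.
Fraction as HOCl = 1 / (1 + 1.175) = 0.4598.

46.0%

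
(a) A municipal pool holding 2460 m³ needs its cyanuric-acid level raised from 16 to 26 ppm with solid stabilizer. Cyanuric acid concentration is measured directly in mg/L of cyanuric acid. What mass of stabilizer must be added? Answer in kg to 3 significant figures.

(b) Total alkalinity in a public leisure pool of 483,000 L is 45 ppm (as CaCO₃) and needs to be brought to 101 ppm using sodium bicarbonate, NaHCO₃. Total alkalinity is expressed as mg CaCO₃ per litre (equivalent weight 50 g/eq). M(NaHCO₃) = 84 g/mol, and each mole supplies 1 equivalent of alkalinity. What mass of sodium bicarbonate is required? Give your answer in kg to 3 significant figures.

(a) Volume: 2460 m³ = 2,460,000 L.
(a) CYA to add: (26 − 16) = 10 mg/L × 2,460,000 L = 24,600 g cyanuric acid.

(b) Alkalinity to add: (101 − 45) = 56 mg/L as CaCO₃ × 483,000 L = 27,050 g as CaCO₃.
(b) Equivalents: 27,050 g ÷ 50 g/eq = 541 eq.
(b) NaHCO₃ supplies 1 eq per mole → 541 mol.
(b) Mass: 541 mol × 84 g/mol = 45,440 g.

(a) 24.6 kg; (b) 45.4 kg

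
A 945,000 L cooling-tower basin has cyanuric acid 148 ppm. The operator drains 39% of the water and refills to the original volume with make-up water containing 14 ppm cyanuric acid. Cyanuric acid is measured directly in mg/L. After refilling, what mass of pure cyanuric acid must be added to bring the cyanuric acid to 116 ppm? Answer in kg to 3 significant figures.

19.1 kg

After draining 39% and refilling: 148 × 0.61 + 14 × 0.39 = 95.74 ppm.
Deficit to target: 116 − 95.74 = 20.26 mg/L.
Mass: 20.26 mg/L × 945,000 L = 19,150 g cyanuric acid.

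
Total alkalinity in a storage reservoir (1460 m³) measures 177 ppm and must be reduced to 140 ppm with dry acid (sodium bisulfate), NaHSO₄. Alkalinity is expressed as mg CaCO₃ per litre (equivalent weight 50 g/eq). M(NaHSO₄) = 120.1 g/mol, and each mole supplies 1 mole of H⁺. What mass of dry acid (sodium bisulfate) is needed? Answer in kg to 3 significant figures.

Volume: 1460 m³ = 1,460,000 L.
Alkalinity to neutralize: (177 − 140) = 37 mg/L as CaCO₃ × 1,460,000 L = 54,020 g as CaCO₃.
Equivalents of H⁺ required: 54,020 ÷ 50 g/eq = 1080 eq = 1080 mol NaHSO₄.
Mass of NaHSO₄: 1080 × 120.1 = 129,800 g.

130 kg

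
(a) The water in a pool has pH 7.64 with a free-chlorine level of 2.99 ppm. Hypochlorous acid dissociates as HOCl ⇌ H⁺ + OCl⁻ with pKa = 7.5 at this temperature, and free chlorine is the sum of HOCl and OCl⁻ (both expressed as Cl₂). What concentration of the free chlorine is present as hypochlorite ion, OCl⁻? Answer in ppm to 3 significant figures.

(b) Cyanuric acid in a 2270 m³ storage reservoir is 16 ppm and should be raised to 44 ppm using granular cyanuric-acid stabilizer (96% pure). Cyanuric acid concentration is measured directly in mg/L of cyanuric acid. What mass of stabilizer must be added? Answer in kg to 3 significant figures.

(a) [OCl⁻]/[HOCl] = 10^(pH − pKa) = 10^(7.64 − 7.5) = 10^0.14 = 1.38.
(a) Fraction as HOCl = 1 / (1 + 1.38) = 0.4201.
(a) OCl⁻ = (1 − 0.4201) × 2.99 ppm = 1.734 ppm.

(b) Volume: 2270 m³ = 2,270,000 L.
(b) CYA to add: (44 − 16) = 28 mg/L × 2,270,000 L = 63,560 g cyanuric acid.
(b) At 96% purity: 63,560 / 0.96 = 66,210 g product.

(a) 1.73 ppm; (b) 66.2 kg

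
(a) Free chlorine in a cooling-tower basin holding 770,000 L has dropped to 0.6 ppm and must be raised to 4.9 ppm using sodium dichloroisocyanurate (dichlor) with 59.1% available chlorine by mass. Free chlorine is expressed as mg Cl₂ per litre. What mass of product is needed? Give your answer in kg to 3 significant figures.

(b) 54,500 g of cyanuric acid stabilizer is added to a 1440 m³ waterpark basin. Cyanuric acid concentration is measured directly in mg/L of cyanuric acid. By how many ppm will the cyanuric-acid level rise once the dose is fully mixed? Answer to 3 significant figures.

(a) Chlorine deficit: 4.9 − 0.6 = 4.3 ppm = 4.3 mg/L as Cl₂.
(a) Cl₂ equivalent needed: 4.3 mg/L × 770,000 L = 3,311,000 mg = 3311 g.
(a) Product at 59.1% available chlorine: 3311 / 0.591 = 5602 g.

(b) Volume: 1440 m³ = 1,440,000 L.
(b) Rise: 54,500 g / 1,440,000 L × 1000 = 37.85 mg/L.

(a) 5.60 kg; (b) 37.8 ppm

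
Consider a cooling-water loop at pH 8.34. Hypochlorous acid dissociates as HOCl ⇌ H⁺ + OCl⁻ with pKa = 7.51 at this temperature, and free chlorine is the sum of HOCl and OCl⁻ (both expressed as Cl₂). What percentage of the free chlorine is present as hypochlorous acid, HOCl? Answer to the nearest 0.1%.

[OCl⁻]/[HOCl] = 10^(pH − pKa) = 10^(8.34 − 7.51) = 10^0.83 = 6.761.
Fraction as HOCl = 1 / (1 + 6.761) = 0.1289.

12.9%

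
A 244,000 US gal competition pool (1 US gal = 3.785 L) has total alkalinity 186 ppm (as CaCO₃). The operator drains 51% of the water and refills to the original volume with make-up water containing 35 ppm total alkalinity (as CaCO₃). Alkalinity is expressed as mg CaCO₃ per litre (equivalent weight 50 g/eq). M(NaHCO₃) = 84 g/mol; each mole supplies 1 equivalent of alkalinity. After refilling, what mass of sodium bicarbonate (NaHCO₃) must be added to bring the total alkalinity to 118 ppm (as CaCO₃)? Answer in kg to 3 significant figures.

Volume: 244,000 US gal × 3.785 L/gal = 923,540 L.
After draining 51% and refilling: 186 × 0.49 + 35 × 0.51 = 108.99 ppm.
Deficit to target: 118 − 108.99 = 9.01 mg/L.
As CaCO₃: 9.01 mg/L × 923,540 L = 8321 g; ÷ 50 g/eq ÷ 1 = 166.4 mol NaHCO₃.
Mass: 166.4 × 84 = 13,980 g.

14.0 kg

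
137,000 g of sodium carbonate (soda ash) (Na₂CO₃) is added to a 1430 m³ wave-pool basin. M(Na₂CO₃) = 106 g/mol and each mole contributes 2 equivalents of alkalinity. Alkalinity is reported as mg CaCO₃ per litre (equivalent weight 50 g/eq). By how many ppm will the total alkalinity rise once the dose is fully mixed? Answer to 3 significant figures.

Volume: 1430 m³ = 1,430,000 L.
Moles of Na₂CO₃: 137,000 g ÷ 106 g/mol = 1292 mol → 2585 eq of alkalinity.
As CaCO₃: 2585 eq × 50 g/eq = 129,200 g.
Rise: 129,200 g / 1,430,000 L × 1000 = 90.38 mg/L.

90.4 ppm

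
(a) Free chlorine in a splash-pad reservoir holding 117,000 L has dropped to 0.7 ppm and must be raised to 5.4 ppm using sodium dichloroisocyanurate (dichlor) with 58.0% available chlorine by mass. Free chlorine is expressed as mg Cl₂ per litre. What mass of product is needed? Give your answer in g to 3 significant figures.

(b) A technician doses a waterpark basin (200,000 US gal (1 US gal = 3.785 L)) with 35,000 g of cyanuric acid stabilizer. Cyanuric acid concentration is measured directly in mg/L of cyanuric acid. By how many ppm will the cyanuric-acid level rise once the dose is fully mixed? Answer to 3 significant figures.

(a) 948 g; (b) 46.2 ppm

(a) Chlorine deficit: 5.4 − 0.7 = 4.7 ppm = 4.7 mg/L as Cl₂.
(a) Cl₂ equivalent needed: 4.7 mg/L × 117,000 L = 549,900 mg = 549.9 g.
(a) Product at 58.0% available chlorine: 549.9 / 0.58 = 948.1 g.

(b) Volume: 200,000 US gal × 3.785 L/gal = 757,000 L.
(b) Rise: 35,000 g / 757,000 L × 1000 = 46.24 mg/L.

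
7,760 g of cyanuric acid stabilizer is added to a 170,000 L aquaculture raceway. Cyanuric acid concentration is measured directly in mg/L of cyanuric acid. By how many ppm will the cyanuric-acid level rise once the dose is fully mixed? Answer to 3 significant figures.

45.6 ppm

Rise: 7,760 g / 170,000 L × 1000 = 45.65 mg/L.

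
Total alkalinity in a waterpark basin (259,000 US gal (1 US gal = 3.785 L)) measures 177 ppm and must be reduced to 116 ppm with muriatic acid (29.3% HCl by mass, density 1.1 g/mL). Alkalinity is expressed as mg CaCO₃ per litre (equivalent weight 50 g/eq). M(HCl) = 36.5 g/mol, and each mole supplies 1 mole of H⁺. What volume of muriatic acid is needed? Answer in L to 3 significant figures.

135 L

Volume: 259,000 US gal × 3.785 L/gal = 980,315 L.
Alkalinity to neutralize: (177 − 116) = 61 mg/L as CaCO₃ × 980,315 L = 59,800 g as CaCO₃.
Equivalents of H⁺ required: 59,800 ÷ 50 g/eq = 1196 eq = 1196 mol HCl.
Mass of HCl: 1196 × 36.5 = 43,650 g.
Mass of 29.3% solution: 43,650 / 0.293 = 149,000 g.
Volume: 149,000 g ÷ 1.1 g/mL = 135,400 mL.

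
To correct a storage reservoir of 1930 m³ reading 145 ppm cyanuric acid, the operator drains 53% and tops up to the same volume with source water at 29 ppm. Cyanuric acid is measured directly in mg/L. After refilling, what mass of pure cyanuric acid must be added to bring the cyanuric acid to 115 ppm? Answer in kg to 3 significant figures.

Volume: 1930 m³ = 1,930,000 L.
After draining 53% and refilling: 145 × 0.47 + 29 × 0.53 = 83.52 ppm.
Deficit to target: 115 − 83.52 = 31.48 mg/L.
Mass: 31.48 mg/L × 1,930,000 L = 60,760 g cyanuric acid.

60.8 kg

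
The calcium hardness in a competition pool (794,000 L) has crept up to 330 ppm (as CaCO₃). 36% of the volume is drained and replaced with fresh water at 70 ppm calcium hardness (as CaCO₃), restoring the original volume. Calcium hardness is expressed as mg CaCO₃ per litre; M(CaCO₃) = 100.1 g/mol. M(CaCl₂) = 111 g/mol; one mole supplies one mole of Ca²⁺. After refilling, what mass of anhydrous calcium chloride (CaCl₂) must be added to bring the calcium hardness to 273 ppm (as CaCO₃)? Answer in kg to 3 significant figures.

After draining 36% and refilling: 330 × 0.64 + 70 × 0.36 = 236.4 ppm.
Deficit to target: 273 − 236.4 = 36.6 mg/L.
As CaCO₃: 36.6 mg/L × 794,000 L = 29,060 g; ÷ 100.1 = 290.3 mol Ca²⁺.
Mass: 290.3 × 111 = 32,220 g.

32.2 kg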